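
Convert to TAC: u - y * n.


Break into single-operator statements:
t1 = y * n
t2 = u - t1


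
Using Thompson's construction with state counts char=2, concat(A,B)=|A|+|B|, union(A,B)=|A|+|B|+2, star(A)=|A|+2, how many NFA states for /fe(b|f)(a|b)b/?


Syntax tree has 7 char leaf(s), 2 union(s), 0 star(s)
chars contribute 7×2 = 14; each union adds +2; each star adds +2
Total: 14 + 4 + 0 = 18 states


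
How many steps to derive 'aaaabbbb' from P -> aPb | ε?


Derivation: P => aPb => aaPbb => aaaPbbb => aaaaPbbbb => aaaabbbb
Steps: 5


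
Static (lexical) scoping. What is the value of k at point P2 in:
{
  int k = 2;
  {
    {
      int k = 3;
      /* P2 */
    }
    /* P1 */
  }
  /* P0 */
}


k declared in the same block as P2
k = 3


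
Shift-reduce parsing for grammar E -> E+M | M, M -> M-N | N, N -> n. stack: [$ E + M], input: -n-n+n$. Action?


'-' can extend M; shift to build M -> M-N
Action: shift


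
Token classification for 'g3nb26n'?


Pattern: letter/underscore followed by alphanumerics, not a keyword
Type: IDENTIFIER


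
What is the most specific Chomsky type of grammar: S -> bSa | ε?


Single nonterminal LHS, but b^n a^n is not regular
Classification: Type 2 (Context-Free)


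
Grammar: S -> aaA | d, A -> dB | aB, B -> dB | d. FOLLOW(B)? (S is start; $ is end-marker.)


$ ∈ FOLLOW(S). For each A -> αBβ: add FIRST(β)\{ε} to FOLLOW(B); if β nullable, add FOLLOW(A).
FOLLOW(B) = {$}


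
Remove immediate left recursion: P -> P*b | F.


Left-recursive alternatives: P*b; non-recursive: F
Introduce P': P -> FP', P' -> *bP' | ε


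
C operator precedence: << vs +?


'+' is additive (level 9); '<<' is shift (level 8)
Higher level binds tighter
'+' has higher precedence than '<<'


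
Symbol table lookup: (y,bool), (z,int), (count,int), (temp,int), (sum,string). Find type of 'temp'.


Lookup 'temp' → type int


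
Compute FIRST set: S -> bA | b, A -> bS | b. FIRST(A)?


Per alternative of A: FIRST(bS) = {b}; FIRST(b) = {b}
FIRST(A) = {b}


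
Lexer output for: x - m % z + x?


Scan left to right, longest-match per lexeme
Tokens: ID(x), OP(-), ID(m), OP(%), ID(z), OP(+), ID(x)


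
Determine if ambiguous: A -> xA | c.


right-linear, alternatives start with distinct terminals 'x' vs 'c': unique leftmost derivation
Unambiguous


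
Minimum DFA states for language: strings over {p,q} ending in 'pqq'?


Track the longest suffix of input matching a prefix of 'pqq': 4 classes (prefixes of length 0..3)
Minimal DFA: 4 states


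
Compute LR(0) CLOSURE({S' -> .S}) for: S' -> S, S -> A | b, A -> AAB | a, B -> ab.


Start: S' -> .S
For each item with dot before a nonterminal B, add B -> .γ for every B-production
Closure: [S' -> .S, S -> .A, S -> .b, A -> .AAB, A -> .a]


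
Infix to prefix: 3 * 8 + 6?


left-to-right (same/higher precedence on left): tree is (+ (* 3 8) 6)
Prefix: + * 3 8 6


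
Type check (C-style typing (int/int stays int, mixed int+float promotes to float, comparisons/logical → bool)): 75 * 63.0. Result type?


Operand types: int * float
Rule: mixed int/float promotes to float; int/int stays int
Result type: float


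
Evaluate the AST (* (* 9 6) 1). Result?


Evaluate inner: (* 9 6) = 54
Evaluate root: (* 54 1) = 54
Result: 54


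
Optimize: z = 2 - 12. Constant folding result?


2 - 12 = -10 at compile time
Optimized: z = -10


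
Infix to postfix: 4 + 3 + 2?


Left to right (same or higher precedence on left)
Postfix: 4 3 + 2 +


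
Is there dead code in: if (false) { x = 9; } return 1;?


condition is constant false, so the whole block is unreachable
Dead: 'if (false) { x = 9; }'


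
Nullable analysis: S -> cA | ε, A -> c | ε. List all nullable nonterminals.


A nonterminal is nullable iff some alternative derives ε (directly, or every symbol in it is nullable)
Nullable: {A, S}


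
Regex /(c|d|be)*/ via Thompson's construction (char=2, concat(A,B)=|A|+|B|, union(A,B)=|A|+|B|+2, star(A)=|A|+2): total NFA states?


Syntax tree has 4 char leaf(s), 2 union(s), 1 star(s)
chars contribute 4×2 = 8; each union adds +2; each star adds +2
Total: 8 + 4 + 2 = 14 states


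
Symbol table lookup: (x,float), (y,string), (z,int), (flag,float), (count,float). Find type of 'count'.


Lookup 'count' → type float


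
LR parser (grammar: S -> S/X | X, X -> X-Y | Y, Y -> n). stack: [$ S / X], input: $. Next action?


handle 'S/X' on top; lookahead ∈ FOLLOW(S) = {/, $}
Action: reduce (S -> S/X)


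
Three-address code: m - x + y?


Break into single-operator statements:
t1 = m - x
t2 = t1 + y


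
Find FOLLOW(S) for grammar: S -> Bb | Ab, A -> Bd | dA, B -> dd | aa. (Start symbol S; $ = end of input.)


$ ∈ FOLLOW(S). For each A -> αBβ: add FIRST(β)\{ε} to FOLLOW(B); if β nullable, add FOLLOW(A).
FOLLOW(S) = {$}


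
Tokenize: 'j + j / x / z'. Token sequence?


Scan left to right, longest-match per lexeme
Tokens: ID(j), OP(+), ID(j), OP(/), ID(x), OP(/), ID(z)


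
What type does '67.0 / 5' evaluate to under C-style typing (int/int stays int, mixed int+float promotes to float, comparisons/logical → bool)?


Operand types: float / int
Rule: mixed int/float promotes to float; int/int stays int
Result type: float


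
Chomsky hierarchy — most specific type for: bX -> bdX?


LHS has context (more than one symbol) and |LHS| ≤ |RHS|
Classification: Type 1 (Context-Sensitive)


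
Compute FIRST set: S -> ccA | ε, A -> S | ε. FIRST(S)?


Per alternative of S: FIRST(ccA) = {c}; FIRST(ε) = {ε}
FIRST(S) = {c, ε}


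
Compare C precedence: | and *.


'*' is multiplicative (level 10); '|' is bitwise OR (level 3)
Higher level binds tighter
'*' has higher precedence than '|'


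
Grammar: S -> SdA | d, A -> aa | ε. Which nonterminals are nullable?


A nonterminal is nullable iff some alternative derives ε (directly, or every symbol in it is nullable)
Nullable: {A}


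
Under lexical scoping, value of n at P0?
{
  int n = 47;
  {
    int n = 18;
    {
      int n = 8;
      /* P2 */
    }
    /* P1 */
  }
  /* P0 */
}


n declared in the same block as P0
n = 47


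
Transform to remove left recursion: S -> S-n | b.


Left-recursive alternatives: S-n; non-recursive: b
Introduce S': S -> bS', S' -> -nS' | ε


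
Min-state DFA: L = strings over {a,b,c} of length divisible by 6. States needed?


Track length mod 6: states 0..5, accept at 0
Minimal DFA: 6 states


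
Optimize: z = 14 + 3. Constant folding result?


14 + 3 = 17 at compile time
Optimized: z = 17


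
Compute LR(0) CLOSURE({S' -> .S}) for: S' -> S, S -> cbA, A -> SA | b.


Start: S' -> .S
For each item with dot before a nonterminal B, add B -> .γ for every B-production
Closure: [S' -> .S, S -> .cbA]


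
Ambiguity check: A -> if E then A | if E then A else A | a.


dangling else: 'if E then if E then a else a' parses two ways
Ambiguous


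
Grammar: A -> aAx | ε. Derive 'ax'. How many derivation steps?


Derivation: A => aAx => ax
Steps: 2


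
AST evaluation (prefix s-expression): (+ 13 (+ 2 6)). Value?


Evaluate inner: (+ 2 6) = 8
Evaluate root: (+ 13 8) = 21
Result: 21


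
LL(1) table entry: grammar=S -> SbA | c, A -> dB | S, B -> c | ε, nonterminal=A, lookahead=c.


For [A, c]: 'c' ∈ FIRST(S)
Entry: A -> S


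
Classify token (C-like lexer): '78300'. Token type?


Pattern: digits only
Type: INTEGER_LITERAL


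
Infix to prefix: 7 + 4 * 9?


'*' binds tighter: tree is (+ 7 (* 4 9))
Prefix: + 7 * 4 9


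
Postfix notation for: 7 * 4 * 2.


Left to right (same or higher precedence on left)
Postfix: 7 4 * 2 *


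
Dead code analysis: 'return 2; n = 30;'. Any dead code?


statement follows a return and is unreachable
Dead: 'n = 30'


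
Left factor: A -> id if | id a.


Common prefix: 'id'
Factored: A -> id A', A' -> if | a


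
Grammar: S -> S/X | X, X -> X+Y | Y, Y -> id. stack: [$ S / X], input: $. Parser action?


handle 'S/X' on top; lookahead ∈ FOLLOW(S) = {/, $}
Action: reduce (S -> S/X)


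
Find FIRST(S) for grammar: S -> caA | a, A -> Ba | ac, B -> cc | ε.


Per alternative of S: FIRST(caA) = {c}; FIRST(a) = {a}
FIRST(S) = {a, c}


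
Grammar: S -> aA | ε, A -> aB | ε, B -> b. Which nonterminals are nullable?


A nonterminal is nullable iff some alternative derives ε (directly, or every symbol in it is nullable)
Nullable: {A, S}


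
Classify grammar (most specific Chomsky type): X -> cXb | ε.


Single nonterminal LHS, but c^n b^n is not regular
Classification: Type 2 (Context-Free)


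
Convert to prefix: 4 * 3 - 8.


left-to-right (same/higher precedence on left): tree is (- (* 4 3) 8)
Prefix: - * 4 3 8


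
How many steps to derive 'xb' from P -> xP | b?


Derivation: P => xP => xb
Steps: 2


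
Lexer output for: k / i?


Scan left to right, longest-match per lexeme
Tokens: ID(k), OP(/), ID(i)


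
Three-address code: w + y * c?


Break into single-operator statements:
t1 = y * c
t2 = w + t1


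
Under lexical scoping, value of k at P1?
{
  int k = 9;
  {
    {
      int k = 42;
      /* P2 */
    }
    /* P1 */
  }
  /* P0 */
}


P1's block does not declare k; resolves to the enclosing declaration at depth 0
k = 9


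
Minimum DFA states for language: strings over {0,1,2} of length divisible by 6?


Track length mod 6: states 0..5, accept at 0
Minimal DFA: 6 states


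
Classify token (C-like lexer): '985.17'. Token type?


Pattern: digits with a decimal point
Type: FLOAT_LITERAL


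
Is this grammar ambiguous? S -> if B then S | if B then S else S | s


dangling else: 'if B then if B then s else s' parses two ways
Ambiguous


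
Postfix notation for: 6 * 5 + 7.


Left to right (same or higher precedence on left)
Postfix: 6 5 * 7 +


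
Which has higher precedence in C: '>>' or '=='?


'>>' is shift (level 8); '==' is equality (level 6)
Higher level binds tighter
'>>' has higher precedence than '=='


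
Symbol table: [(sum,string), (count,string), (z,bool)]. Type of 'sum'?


Lookup 'sum' → type string


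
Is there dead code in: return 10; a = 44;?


statement follows a return and is unreachable
Dead: 'a = 44'


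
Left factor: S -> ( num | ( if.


Common prefix: '('
Factored: S -> ( S', S' -> num | if


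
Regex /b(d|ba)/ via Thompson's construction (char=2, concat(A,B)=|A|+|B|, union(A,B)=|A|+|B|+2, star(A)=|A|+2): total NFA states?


Syntax tree has 4 char leaf(s), 1 union(s), 0 star(s)
chars contribute 4×2 = 8; each union adds +2; each star adds +2
Total: 8 + 2 + 0 = 10 states


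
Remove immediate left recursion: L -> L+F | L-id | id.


Left-recursive alternatives: L+F, L-id; non-recursive: id
Introduce L': L -> idL', L' -> +FL' | -idL' | ε


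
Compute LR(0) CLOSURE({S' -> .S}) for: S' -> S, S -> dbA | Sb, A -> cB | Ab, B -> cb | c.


Start: S' -> .S
For each item with dot before a nonterminal B, add B -> .γ for every B-production
Closure: [S' -> .S, S -> .dbA, S -> .Sb]


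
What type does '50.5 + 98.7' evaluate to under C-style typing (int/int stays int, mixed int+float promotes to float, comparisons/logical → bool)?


Operand types: float + float
Rule: mixed int/float promotes to float; int/int stays int
Result type: float


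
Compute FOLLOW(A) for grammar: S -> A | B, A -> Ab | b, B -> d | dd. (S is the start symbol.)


$ ∈ FOLLOW(S). For each A -> αBβ: add FIRST(β)\{ε} to FOLLOW(B); if β nullable, add FOLLOW(A).
FOLLOW(A) = {$, b}


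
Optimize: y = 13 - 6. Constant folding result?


13 - 6 = 7 at compile time
Optimized: y = 7


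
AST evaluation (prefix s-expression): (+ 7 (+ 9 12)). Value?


Evaluate inner: (+ 9 12) = 21
Evaluate root: (+ 7 21) = 28
Result: 28


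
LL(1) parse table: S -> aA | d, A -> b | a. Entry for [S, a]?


For [S, a]: 'a' ∈ FIRST(aA)
Entry: S -> aA


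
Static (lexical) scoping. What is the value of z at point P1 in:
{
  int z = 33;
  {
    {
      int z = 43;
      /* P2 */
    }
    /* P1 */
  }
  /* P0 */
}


P1's block does not declare z; resolves to the enclosing declaration at depth 0
z = 33


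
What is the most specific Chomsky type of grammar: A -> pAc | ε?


Single nonterminal LHS, but p^n c^n is not regular
Classification: Type 2 (Context-Free)


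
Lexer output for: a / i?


Scan left to right, longest-match per lexeme
Tokens: ID(a), OP(/), ID(i)


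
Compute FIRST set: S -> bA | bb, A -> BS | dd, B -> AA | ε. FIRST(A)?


Per alternative of A: FIRST(BS) = {b, d}; FIRST(dd) = {d}
FIRST(A) = {b, d}


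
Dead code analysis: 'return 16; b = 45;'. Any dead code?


statement follows a return and is unreachable
Dead: 'b = 45'


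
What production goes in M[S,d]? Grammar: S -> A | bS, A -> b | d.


For [S, d]: 'd' ∈ FIRST(A)
Entry: S -> A


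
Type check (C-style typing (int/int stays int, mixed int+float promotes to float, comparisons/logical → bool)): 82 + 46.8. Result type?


Operand types: int + float
Rule: mixed int/float promotes to float; int/int stays int
Result type: float


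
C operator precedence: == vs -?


'-' is additive (level 9); '==' is equality (level 6)
Higher level binds tighter
'-' has higher precedence than '=='


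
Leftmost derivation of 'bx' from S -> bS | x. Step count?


Derivation: S => bS => bx
Steps: 2


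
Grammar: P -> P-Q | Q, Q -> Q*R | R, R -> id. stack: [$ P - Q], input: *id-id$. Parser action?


'*' can extend Q; shift to build Q -> Q*R
Action: shift


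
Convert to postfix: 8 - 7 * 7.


* has higher precedence, evaluate 7*7 first
Postfix: 8 7 7 * -


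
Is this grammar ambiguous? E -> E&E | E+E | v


'v&v+v' has two parse trees (no precedence encoded between & and +)
Ambiguous


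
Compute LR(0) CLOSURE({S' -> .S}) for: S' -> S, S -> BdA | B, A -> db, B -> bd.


Start: S' -> .S
For each item with dot before a nonterminal B, add B -> .γ for every B-production
Closure: [S' -> .S, S -> .BdA, S -> .B, B -> .bd]


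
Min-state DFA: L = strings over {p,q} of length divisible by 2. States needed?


Track length mod 2: states 0..1, accept at 0
Minimal DFA: 2 states


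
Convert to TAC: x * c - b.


Break into single-operator statements:
t1 = x * c
t2 = t1 - b


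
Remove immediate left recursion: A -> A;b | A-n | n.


Left-recursive alternatives: A;b, A-n; non-recursive: n
Introduce A': A -> nA', A' -> ;bA' | -nA' | ε


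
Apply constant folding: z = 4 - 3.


4 - 3 = 1 at compile time
Optimized: z = 1


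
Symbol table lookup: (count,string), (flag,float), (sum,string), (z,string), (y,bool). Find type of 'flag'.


Lookup 'flag' → type float


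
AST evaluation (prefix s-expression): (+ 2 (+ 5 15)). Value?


Evaluate inner: (+ 5 15) = 20
Evaluate root: (+ 2 20) = 22
Result: 22


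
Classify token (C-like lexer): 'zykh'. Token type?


Pattern: letter/underscore followed by alphanumerics, not a keyword
Type: IDENTIFIER


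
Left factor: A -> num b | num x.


Common prefix: 'num'
Factored: A -> num A', A' -> b | x


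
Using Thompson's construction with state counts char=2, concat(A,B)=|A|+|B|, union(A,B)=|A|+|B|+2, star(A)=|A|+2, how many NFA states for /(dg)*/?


Syntax tree has 2 char leaf(s), 0 union(s), 1 star(s)
chars contribute 2×2 = 4; each union adds +2; each star adds +2
Total: 4 + 0 + 2 = 6 states


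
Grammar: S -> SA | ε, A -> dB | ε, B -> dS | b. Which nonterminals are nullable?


A nonterminal is nullable iff some alternative derives ε (directly, or every symbol in it is nullable)
Nullable: {A, S}


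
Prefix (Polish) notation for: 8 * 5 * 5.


left-to-right (same/higher precedence on left): tree is (* (* 8 5) 5)
Prefix: * * 8 5 5


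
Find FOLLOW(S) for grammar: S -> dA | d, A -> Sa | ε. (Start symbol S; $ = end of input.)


$ ∈ FOLLOW(S). For each A -> αBβ: add FIRST(β)\{ε} to FOLLOW(B); if β nullable, add FOLLOW(A).
FOLLOW(S) = {$, a}


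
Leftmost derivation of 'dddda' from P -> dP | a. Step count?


Derivation: P => dP => ddP => dddP => ddddP => dddda
Steps: 5


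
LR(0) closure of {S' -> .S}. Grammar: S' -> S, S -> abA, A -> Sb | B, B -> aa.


Start: S' -> .S
For each item with dot before a nonterminal B, add B -> .γ for every B-production
Closure: [S' -> .S, S -> .abA]


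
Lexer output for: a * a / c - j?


Scan left to right, longest-match per lexeme
Tokens: ID(a), OP(*), ID(a), OP(/), ID(c), OP(-), ID(j)


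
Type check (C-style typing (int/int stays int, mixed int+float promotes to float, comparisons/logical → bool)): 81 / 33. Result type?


Operand types: int / int
Rule: mixed int/float promotes to float; int/int stays int
Result type: int


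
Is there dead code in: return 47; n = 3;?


statement follows a return and is unreachable
Dead: 'n = 3'


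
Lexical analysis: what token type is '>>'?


Pattern: operator symbol
Type: OPERATOR


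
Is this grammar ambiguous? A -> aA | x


right-linear, alternatives start with distinct terminals 'a' vs 'x': unique leftmost derivation
Unambiguous


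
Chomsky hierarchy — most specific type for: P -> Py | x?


Left-linear: every RHS is a terminal or one nonterminal followed by a terminal
Classification: Type 3 (Regular)


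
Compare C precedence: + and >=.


'+' is additive (level 9); '>=' is relational (level 7)
Higher level binds tighter
'+' has higher precedence than '>='


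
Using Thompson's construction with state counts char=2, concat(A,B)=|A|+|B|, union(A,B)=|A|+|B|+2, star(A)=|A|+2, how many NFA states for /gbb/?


Syntax tree has 3 char leaf(s), 0 union(s), 0 star(s)
chars contribute 3×2 = 6; each union adds +2; each star adds +2
Total: 6 + 0 + 0 = 6 states


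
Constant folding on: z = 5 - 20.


5 - 20 = -15 at compile time
Optimized: z = -15


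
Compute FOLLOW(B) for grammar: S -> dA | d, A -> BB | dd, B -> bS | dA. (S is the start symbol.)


$ ∈ FOLLOW(S). For each A -> αBβ: add FIRST(β)\{ε} to FOLLOW(B); if β nullable, add FOLLOW(A).
FOLLOW(B) = {$, b, d}


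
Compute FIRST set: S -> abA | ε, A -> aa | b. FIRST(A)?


Per alternative of A: FIRST(aa) = {a}; FIRST(b) = {b}
FIRST(A) = {a, b}


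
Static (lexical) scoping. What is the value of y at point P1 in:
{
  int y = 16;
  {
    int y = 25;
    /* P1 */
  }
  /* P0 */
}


y declared in the same block as P1
y = 25


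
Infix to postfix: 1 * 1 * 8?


Left to right (same or higher precedence on left)
Postfix: 1 1 * 8 *


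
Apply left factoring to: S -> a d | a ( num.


Common prefix: 'a'
Factored: S -> a S', S' -> d | ( num


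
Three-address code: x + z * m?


Break into single-operator statements:
t1 = z * m
t2 = x + t1


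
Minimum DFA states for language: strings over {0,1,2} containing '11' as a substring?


KMP-style automaton: 2 progress states + 1 absorbing accept = 3
Minimal DFA: 3 states


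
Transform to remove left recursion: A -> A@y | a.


Left-recursive alternatives: A@y; non-recursive: a
Introduce A': A -> aA', A' -> @yA' | ε


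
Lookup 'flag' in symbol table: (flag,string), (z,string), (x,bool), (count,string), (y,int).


Lookup 'flag' → type string


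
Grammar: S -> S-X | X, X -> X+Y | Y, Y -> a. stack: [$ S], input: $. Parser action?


start symbol S on stack, input exhausted
Action: accept


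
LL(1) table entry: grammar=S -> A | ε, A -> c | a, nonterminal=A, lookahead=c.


For [A, c]: 'c' ∈ FIRST(c)
Entry: A -> c


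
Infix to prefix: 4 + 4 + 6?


left-to-right (same/higher precedence on left): tree is (+ (+ 4 4) 6)
Prefix: + + 4 4 6


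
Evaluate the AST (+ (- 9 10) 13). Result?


Evaluate inner: (- 9 10) = -1
Evaluate root: (+ -1 13) = 12
Result: 12


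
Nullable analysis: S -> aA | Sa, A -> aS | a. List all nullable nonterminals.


A nonterminal is nullable iff some alternative derives ε (directly, or every symbol in it is nullable)
Nullable: {}


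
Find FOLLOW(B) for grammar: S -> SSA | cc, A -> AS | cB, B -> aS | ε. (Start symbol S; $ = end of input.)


$ ∈ FOLLOW(S). For each A -> αBβ: add FIRST(β)\{ε} to FOLLOW(B); if β nullable, add FOLLOW(A).
FOLLOW(B) = {$, c}


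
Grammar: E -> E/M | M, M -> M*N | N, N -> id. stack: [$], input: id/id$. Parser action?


no handle on stack; shift 'id'
Action: shift


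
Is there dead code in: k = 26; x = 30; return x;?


k is assigned but never read
Dead: 'k = 26'


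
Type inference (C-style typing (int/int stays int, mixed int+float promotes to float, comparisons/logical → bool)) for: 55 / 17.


Operand types: int / int
Rule: mixed int/float promotes to float; int/int stays int
Result type: int


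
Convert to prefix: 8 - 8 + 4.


left-to-right (same/higher precedence on left): tree is (+ (- 8 8) 4)
Prefix: + - 8 8 4


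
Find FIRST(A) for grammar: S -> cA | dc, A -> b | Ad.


Per alternative of A: FIRST(b) = {b}; FIRST(Ad) = {b}
FIRST(A) = {b}


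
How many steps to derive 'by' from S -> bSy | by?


Derivation: S => by
Steps: 1


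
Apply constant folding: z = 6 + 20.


6 + 20 = 26 at compile time
Optimized: z = 26


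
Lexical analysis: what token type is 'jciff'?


Pattern: letter/underscore followed by alphanumerics, not a keyword
Type: IDENTIFIER


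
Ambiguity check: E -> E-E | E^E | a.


'a-a^a' has two parse trees (no precedence encoded between - and ^)
Ambiguous


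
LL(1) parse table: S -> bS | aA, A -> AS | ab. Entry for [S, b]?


For [S, b]: 'b' ∈ FIRST(bS)
Entry: S -> bS


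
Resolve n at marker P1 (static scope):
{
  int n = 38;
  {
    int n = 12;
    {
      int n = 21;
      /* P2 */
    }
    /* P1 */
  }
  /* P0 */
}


n declared in the same block as P1
n = 12


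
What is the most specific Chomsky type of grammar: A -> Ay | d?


Left-linear: every RHS is a terminal or one nonterminal followed by a terminal
Classification: Type 3 (Regular)


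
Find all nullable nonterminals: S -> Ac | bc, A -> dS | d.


A nonterminal is nullable iff some alternative derives ε (directly, or every symbol in it is nullable)
Nullable: {}


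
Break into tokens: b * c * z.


Scan left to right, longest-match per lexeme
Tokens: ID(b), OP(*), ID(c), OP(*), ID(z)


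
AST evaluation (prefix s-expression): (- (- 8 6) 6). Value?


Evaluate inner: (- 8 6) = 2
Evaluate root: (- 2 6) = -4
Result: -4


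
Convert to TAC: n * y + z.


Break into single-operator statements:
t1 = n * y
t2 = t1 + z


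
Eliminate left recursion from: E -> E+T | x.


Left-recursive alternatives: E+T; non-recursive: x
Introduce E': E -> xE', E' -> +TE' | ε


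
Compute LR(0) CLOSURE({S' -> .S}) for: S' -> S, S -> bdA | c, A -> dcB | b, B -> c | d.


Start: S' -> .S
For each item with dot before a nonterminal B, add B -> .γ for every B-production
Closure: [S' -> .S, S -> .bdA, S -> .c]


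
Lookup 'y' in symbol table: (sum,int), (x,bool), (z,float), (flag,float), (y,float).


Lookup 'y' → type float


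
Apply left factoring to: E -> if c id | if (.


Common prefix: 'if'
Factored: E -> if E', E' -> c id | (


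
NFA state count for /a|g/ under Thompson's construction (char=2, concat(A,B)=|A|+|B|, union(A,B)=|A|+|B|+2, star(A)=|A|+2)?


Syntax tree has 2 char leaf(s), 1 union(s), 0 star(s)
chars contribute 2×2 = 4; each union adds +2; each star adds +2
Total: 4 + 2 + 0 = 6 states


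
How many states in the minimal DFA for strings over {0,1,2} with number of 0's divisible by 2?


Track (count of 0) mod 2: states 0..1, accept at 0
Minimal DFA: 2 states


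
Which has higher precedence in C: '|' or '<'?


'<' is relational (level 7); '|' is bitwise OR (level 3)
Higher level binds tighter
'<' has higher precedence than '|'


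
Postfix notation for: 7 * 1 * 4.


Left to right (same or higher precedence on left)
Postfix: 7 1 * 4 *


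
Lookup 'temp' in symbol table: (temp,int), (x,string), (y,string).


Lookup 'temp' → type int


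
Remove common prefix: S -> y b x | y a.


Common prefix: 'y'
Factored: S -> y S', S' -> b x | a


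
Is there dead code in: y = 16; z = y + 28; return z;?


y is read by z's definition; z is returned
No dead code


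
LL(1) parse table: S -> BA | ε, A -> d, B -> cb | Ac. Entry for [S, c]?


For [S, c]: 'c' ∈ FIRST(BA)
Entry: S -> BA


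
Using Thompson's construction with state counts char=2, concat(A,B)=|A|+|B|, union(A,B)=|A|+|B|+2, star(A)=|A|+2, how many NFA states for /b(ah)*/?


Syntax tree has 3 char leaf(s), 0 union(s), 1 star(s)
chars contribute 3×2 = 6; each union adds +2; each star adds +2
Total: 6 + 0 + 2 = 8 states


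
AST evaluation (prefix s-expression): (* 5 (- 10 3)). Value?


Evaluate inner: (- 10 3) = 7
Evaluate root: (* 5 7) = 35
Result: 35


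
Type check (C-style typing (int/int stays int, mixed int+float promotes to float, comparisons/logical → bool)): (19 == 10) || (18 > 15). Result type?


Operand types: bool || bool
Rule: logical operators take bool operands and yield bool
Result type: bool


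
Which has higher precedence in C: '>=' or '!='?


'>=' is relational (level 7); '!=' is equality (level 6)
Higher level binds tighter
'>=' has higher precedence than '!='


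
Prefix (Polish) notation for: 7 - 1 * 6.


'*' binds tighter: tree is (- 7 (* 1 6))
Prefix: - 7 * 1 6


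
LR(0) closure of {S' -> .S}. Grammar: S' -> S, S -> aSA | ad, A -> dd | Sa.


Start: S' -> .S
For each item with dot before a nonterminal B, add B -> .γ for every B-production
Closure: [S' -> .S, S -> .aSA, S -> .ad]


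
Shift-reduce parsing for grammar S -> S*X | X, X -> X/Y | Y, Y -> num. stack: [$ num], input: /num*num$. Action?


'num' on top is the handle for Y -> num
Action: reduce (Y -> num)


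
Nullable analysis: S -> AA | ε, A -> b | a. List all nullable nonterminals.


A nonterminal is nullable iff some alternative derives ε (directly, or every symbol in it is nullable)
Nullable: {S}


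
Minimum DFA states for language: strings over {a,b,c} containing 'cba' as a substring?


KMP-style automaton: 3 progress states + 1 absorbing accept = 4
Minimal DFA: 4 states


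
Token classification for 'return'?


Pattern: reserved word
Type: KEYWORD


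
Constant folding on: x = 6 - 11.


6 - 11 = -5 at compile time
Optimized: x = -5


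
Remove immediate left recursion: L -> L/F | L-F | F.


Left-recursive alternatives: L/F, L-F; non-recursive: F
Introduce L': L -> FL', L' -> /FL' | -FL' | ε


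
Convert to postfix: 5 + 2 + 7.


Left to right (same or higher precedence on left)
Postfix: 5 2 + 7 +


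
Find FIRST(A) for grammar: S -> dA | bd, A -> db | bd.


Per alternative of A: FIRST(db) = {d}; FIRST(bd) = {b}
FIRST(A) = {b, d}


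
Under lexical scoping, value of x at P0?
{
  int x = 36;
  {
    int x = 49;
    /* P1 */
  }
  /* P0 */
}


x declared in the same block as P0
x = 36


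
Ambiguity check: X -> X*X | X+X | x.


'x*x+x' has two parse trees (no precedence encoded between * and +)
Ambiguous


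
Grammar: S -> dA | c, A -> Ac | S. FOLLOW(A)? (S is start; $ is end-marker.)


$ ∈ FOLLOW(S). For each A -> αBβ: add FIRST(β)\{ε} to FOLLOW(B); if β nullable, add FOLLOW(A).
FOLLOW(A) = {$, c}


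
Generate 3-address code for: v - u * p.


Break into single-operator statements:
t1 = u * p
t2 = v - t1


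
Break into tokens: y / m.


Scan left to right, longest-match per lexeme
Tokens: ID(y), OP(/), ID(m)


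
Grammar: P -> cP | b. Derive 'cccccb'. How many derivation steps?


Derivation: P => cP => ccP => cccP => ccccP => cccccP => cccccb
Steps: 6


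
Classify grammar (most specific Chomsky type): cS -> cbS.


LHS has context (more than one symbol) and |LHS| ≤ |RHS|
Classification: Type 1 (Context-Sensitive)


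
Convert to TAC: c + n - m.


Break into single-operator statements:
t1 = c + n
t2 = t1 - m


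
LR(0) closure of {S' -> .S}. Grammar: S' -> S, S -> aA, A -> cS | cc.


Start: S' -> .S
For each item with dot before a nonterminal B, add B -> .γ for every B-production
Closure: [S' -> .S, S -> .aA]


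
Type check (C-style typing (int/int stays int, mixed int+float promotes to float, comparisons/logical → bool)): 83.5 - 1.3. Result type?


Operand types: float - float
Rule: mixed int/float promotes to float; int/int stays int
Result type: float


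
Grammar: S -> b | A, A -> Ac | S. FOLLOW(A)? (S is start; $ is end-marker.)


$ ∈ FOLLOW(S). For each A -> αBβ: add FIRST(β)\{ε} to FOLLOW(B); if β nullable, add FOLLOW(A).
FOLLOW(A) = {$, c}


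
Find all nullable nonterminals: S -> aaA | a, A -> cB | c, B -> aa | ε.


A nonterminal is nullable iff some alternative derives ε (directly, or every symbol in it is nullable)
Nullable: {B}


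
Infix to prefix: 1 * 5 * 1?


left-to-right (same/higher precedence on left): tree is (* (* 1 5) 1)
Prefix: * * 1 5 1


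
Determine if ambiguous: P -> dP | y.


right-linear, alternatives start with distinct terminals 'd' vs 'y': unique leftmost derivation
Unambiguous


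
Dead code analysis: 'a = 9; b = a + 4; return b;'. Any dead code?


a is read by b's definition; b is returned
No dead code


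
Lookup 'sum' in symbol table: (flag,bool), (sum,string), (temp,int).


Lookup 'sum' → type string


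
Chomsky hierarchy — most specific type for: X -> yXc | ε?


Single nonterminal LHS, but y^n c^n is not regular
Classification: Type 2 (Context-Free)


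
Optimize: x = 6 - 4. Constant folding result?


6 - 4 = 2 at compile time
Optimized: x = 2


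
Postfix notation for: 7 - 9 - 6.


Left to right (same or higher precedence on left)
Postfix: 7 9 - 6 -


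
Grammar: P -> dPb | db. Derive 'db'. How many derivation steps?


Derivation: P => db
Steps: 1


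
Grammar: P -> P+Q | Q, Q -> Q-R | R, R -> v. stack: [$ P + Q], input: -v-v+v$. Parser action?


'-' can extend Q; shift to build Q -> Q-R
Action: shift


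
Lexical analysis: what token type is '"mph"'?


Pattern: double-quoted sequence
Type: STRING_LITERAL


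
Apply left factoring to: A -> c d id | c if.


Common prefix: 'c'
Factored: A -> c A', A' -> d id | if


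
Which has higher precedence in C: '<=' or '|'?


'<=' is relational (level 7); '|' is bitwise OR (level 3)
Higher level binds tighter
'<=' has higher precedence than '|'


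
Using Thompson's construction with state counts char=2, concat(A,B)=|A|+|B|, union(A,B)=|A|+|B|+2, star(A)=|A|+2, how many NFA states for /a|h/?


Syntax tree has 2 char leaf(s), 1 union(s), 0 star(s)
chars contribute 2×2 = 4; each union adds +2; each star adds +2
Total: 4 + 2 + 0 = 6 states


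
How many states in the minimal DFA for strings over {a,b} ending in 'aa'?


Track the longest suffix of input matching a prefix of 'aa': 3 classes (prefixes of length 0..2)
Minimal DFA: 3 states


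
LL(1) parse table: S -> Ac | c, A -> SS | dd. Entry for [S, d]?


For [S, d]: 'd' ∈ FIRST(Ac)
Entry: S -> Ac


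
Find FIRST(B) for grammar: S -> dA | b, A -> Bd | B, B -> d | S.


Per alternative of B: FIRST(d) = {d}; FIRST(S) = {b, d}
FIRST(B) = {b, d}


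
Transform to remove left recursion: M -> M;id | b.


Left-recursive alternatives: M;id; non-recursive: b
Introduce M': M -> bM', M' -> ;idM' | ε


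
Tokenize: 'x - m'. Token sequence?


Scan left to right, longest-match per lexeme
Tokens: ID(x), OP(-), ID(m)


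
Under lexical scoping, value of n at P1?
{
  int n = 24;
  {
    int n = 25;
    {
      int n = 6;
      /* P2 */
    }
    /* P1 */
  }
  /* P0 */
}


n declared in the same block as P1
n = 25


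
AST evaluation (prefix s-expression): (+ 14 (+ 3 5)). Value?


Evaluate inner: (+ 3 5) = 8
Evaluate root: (+ 14 8) = 22
Result: 22


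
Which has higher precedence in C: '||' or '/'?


'/' is multiplicative (level 10); '||' is logical OR (level 1)
Higher level binds tighter
'/' has higher precedence than '||'


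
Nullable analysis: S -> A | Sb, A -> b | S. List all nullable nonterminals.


A nonterminal is nullable iff some alternative derives ε (directly, or every symbol in it is nullable)
Nullable: {}


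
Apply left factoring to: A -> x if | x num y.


Common prefix: 'x'
Factored: A -> x A', A' -> if | num y


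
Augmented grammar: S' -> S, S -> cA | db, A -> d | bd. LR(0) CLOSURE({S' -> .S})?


Start: S' -> .S
For each item with dot before a nonterminal B, add B -> .γ for every B-production
Closure: [S' -> .S, S -> .cA, S -> .db]


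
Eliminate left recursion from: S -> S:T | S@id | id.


Left-recursive alternatives: S:T, S@id; non-recursive: id
Introduce S': S -> idS', S' -> :TS' | @idS' | ε


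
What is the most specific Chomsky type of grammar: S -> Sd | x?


Left-linear: every RHS is a terminal or one nonterminal followed by a terminal
Classification: Type 3 (Regular)


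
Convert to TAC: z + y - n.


Break into single-operator statements:
t1 = z + y
t2 = t1 - n


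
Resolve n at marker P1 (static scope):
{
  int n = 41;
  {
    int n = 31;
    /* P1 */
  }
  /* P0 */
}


n declared in the same block as P1
n = 31


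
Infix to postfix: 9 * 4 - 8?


Left to right (same or higher precedence on left)
Postfix: 9 4 * 8 -


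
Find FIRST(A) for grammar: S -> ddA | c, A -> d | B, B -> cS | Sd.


Per alternative of A: FIRST(d) = {d}; FIRST(B) = {c, d}
FIRST(A) = {c, d}


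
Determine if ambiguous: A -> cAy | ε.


balanced c^n…y^n: each string has a unique parse
Unambiguous


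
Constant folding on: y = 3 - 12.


3 - 12 = -9 at compile time
Optimized: y = -9


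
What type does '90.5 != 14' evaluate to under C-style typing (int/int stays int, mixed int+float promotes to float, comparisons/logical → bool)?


Operand types: float != int
Rule: comparison yields bool
Result type: bool


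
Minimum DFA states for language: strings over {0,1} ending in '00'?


Track the longest suffix of input matching a prefix of '00': 3 classes (prefixes of length 0..2)
Minimal DFA: 3 states


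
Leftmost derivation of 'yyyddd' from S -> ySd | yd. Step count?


Derivation: S => ySd => yySdd => yyyddd
Steps: 3


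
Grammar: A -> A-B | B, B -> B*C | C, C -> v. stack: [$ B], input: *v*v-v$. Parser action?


shift '*' to continue B -> B*C
Action: shift


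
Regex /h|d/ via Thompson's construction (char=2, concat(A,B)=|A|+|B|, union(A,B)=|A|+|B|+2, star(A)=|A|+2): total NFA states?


Syntax tree has 2 char leaf(s), 1 union(s), 0 star(s)
chars contribute 2×2 = 4; each union adds +2; each star adds +2
Total: 4 + 2 + 0 = 6 states


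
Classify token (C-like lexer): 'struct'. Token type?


Pattern: reserved word
Type: KEYWORD


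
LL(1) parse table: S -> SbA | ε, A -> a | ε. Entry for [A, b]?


For [A, b]: ε is nullable and 'b' ∈ FOLLOW(A)
Entry: A -> ε


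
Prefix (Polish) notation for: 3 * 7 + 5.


left-to-right (same/higher precedence on left): tree is (+ (* 3 7) 5)
Prefix: + * 3 7 5


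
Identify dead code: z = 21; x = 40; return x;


z is assigned but never read
Dead: 'z = 21'


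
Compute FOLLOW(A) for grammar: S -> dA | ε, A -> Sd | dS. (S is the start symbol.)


$ ∈ FOLLOW(S). For each A -> αBβ: add FIRST(β)\{ε} to FOLLOW(B); if β nullable, add FOLLOW(A).
FOLLOW(A) = {$, d}


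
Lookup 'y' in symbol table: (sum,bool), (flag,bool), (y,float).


Lookup 'y' → type float


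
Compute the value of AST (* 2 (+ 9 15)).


Evaluate inner: (+ 9 15) = 24
Evaluate root: (* 2 24) = 48
Result: 48


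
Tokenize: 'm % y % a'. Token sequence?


Scan left to right, longest-match per lexeme
Tokens: ID(m), OP(%), ID(y), OP(%), ID(a)


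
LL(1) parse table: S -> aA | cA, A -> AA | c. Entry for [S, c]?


For [S, c]: 'c' ∈ FIRST(cA)
Entry: S -> cA


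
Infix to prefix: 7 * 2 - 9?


left-to-right (same/higher precedence on left): tree is (- (* 7 2) 9)
Prefix: - * 7 2 9


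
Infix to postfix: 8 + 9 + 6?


Left to right (same or higher precedence on left)
Postfix: 8 9 + 6 +


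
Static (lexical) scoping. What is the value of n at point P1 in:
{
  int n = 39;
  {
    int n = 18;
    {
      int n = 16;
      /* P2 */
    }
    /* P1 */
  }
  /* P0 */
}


n declared in the same block as P1
n = 18


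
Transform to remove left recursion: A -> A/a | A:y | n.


Left-recursive alternatives: A/a, A:y; non-recursive: n
Introduce A': A -> nA', A' -> /aA' | :yA' | ε


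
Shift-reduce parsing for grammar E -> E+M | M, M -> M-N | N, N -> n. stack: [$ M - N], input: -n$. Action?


handle 'M-N' on top
Action: reduce (M -> M-N)


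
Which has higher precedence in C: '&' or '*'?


'*' is multiplicative (level 10); '&' is bitwise AND (level 5)
Higher level binds tighter
'*' has higher precedence than '&'


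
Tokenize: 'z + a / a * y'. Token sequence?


Scan left to right, longest-match per lexeme
Tokens: ID(z), OP(+), ID(a), OP(/), ID(a), OP(*), ID(y)


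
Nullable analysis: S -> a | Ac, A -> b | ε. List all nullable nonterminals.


A nonterminal is nullable iff some alternative derives ε (directly, or every symbol in it is nullable)
Nullable: {A}


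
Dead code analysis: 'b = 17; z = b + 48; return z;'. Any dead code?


b is read by z's definition; z is returned
No dead code


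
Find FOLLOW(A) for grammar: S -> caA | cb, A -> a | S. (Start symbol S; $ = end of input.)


$ ∈ FOLLOW(S). For each A -> αBβ: add FIRST(β)\{ε} to FOLLOW(B); if β nullable, add FOLLOW(A).
FOLLOW(A) = {$}


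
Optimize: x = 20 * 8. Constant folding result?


20 * 8 = 160 at compile time
Optimized: x = 160


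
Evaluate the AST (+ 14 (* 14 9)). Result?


Evaluate inner: (* 14 9) = 126
Evaluate root: (+ 14 126) = 140
Result: 140


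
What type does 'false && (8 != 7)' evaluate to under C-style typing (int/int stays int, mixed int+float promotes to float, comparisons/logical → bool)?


Operand types: bool && bool
Rule: logical operators take bool operands and yield bool
Result type: bool


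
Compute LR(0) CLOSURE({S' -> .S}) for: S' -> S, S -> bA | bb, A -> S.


Start: S' -> .S
For each item with dot before a nonterminal B, add B -> .γ for every B-production
Closure: [S' -> .S, S -> .bA, S -> .bb]


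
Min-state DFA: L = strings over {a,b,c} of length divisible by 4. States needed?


Track length mod 4: states 0..3, accept at 0
Minimal DFA: 4 states


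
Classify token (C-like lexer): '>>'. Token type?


Pattern: operator symbol
Type: OPERATOR


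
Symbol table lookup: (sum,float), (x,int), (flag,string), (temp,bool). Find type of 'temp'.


Lookup 'temp' → type bool


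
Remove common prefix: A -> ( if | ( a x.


Common prefix: '('
Factored: A -> ( A', A' -> if | a x


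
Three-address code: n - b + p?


Break into single-operator statements:
t1 = n - b
t2 = t1 + p


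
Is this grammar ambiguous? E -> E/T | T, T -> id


precedence layered via separate nonterminal T: deterministic
Unambiguous


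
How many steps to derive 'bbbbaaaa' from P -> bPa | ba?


Derivation: P => bPa => bbPaa => bbbPaaa => bbbbaaaa
Steps: 4
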